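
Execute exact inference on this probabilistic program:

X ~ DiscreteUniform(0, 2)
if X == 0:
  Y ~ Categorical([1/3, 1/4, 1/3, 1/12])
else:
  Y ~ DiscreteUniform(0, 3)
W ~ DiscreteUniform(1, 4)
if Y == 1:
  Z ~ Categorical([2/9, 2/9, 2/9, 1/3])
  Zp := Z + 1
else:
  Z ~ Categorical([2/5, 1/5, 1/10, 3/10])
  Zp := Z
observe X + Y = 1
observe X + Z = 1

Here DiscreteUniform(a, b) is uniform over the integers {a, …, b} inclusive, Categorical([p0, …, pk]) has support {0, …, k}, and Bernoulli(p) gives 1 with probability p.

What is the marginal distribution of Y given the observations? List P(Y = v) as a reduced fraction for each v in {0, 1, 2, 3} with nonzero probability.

Enumerate traces; 8 have nonzero weight after conditioning:
  (X=0, Y=1, W=1, Z=1) weight 1/216
  (X=0, Y=1, W=2, Z=1) weight 1/216
  (X=0, Y=1, W=3, Z=1) weight 1/216
  (X=0, Y=1, W=4, Z=1) weight 1/216
  (X=1, Y=0, W=1, Z=0) weight 1/120
  (X=1, Y=0, W=2, Z=0) weight 1/120
  (X=1, Y=0, W=3, Z=0) weight 1/120
  (X=1, Y=0, W=4, Z=0) weight 1/120
Group by Y:
  weight(Y=0) = 1/30
  weight(Y=1) = 1/54
Total weight = 1/30 + 1/54 = 7/135
P(Y=0 | obs) = 1/30 / 7/135 = 9/14
P(Y=1 | obs) = 1/54 / 7/135 = 5/14

P(Y=0) = 9/14, P(Y=1) = 5/14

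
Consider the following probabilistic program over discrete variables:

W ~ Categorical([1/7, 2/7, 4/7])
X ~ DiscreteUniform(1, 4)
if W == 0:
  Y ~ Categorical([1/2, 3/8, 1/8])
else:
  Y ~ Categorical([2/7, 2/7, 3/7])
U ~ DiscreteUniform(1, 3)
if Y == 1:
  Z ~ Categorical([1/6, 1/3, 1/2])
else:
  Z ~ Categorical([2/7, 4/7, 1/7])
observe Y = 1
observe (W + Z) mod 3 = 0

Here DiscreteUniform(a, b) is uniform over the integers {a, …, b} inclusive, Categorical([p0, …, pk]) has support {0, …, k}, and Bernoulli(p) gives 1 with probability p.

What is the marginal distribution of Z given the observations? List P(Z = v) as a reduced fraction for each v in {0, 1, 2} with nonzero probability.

Enumerate traces; 36 have nonzero weight after conditioning:
  (W=0, X=1, Y=1, U=1, Z=0) weight 1/1344
  (W=0, X=1, Y=1, U=2, Z=0) weight 1/1344
  (W=0, X=1, Y=1, U=3, Z=0) weight 1/1344
  (W=0, X=2, Y=1, U=1, Z=0) weight 1/1344
  (W=0, X=2, Y=1, U=2, Z=0) weight 1/1344
  (W=0, X=2, Y=1, U=3, Z=0) weight 1/1344
  (W=0, X=3, Y=1, U=1, Z=0) weight 1/1344
  (W=0, X=3, Y=1, U=2, Z=0) weight 1/1344
  (W=1, X=1, Y=1, U=1, Z=2) weight 1/294
  (W=2, X=1, Y=1, U=1, Z=1) weight 2/441
  … 26 more
Group by Z:
  weight(Z=0) = 1/112
  weight(Z=1) = 8/147
  weight(Z=2) = 2/49
Total weight = 1/112 + 8/147 + 2/49 = 5/48
P(Z=0 | obs) = 1/112 / 5/48 = 3/35
P(Z=1 | obs) = 8/147 / 5/48 = 128/245
P(Z=2 | obs) = 2/49 / 5/48 = 96/245

P(Z=0) = 3/35, P(Z=1) = 128/245, P(Z=2) = 96/245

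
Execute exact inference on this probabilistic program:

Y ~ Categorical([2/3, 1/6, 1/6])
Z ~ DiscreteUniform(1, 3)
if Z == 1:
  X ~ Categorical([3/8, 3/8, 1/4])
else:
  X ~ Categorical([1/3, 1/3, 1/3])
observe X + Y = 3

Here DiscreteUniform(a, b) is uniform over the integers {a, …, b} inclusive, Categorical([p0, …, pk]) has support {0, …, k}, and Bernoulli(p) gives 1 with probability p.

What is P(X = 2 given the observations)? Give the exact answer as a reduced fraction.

P(X = 2 | obs) = 22/47

Enumerate traces; 6 have nonzero weight after conditioning:
  (Y=1, Z=1, X=2) weight 1/72
  (Y=1, Z=2, X=2) weight 1/54
  (Y=1, Z=3, X=2) weight 1/54
  (Y=2, Z=1, X=1) weight 1/48
  (Y=2, Z=2, X=1) weight 1/54
  (Y=2, Z=3, X=1) weight 1/54
Group by X:
  weight(X=1) = 25/432
  weight(X=2) = 11/216
Total weight = 25/432 + 11/216 = 47/432
P(X=1 | obs) = 25/432 / 47/432 = 25/47
P(X=2 | obs) = 11/216 / 47/432 = 22/47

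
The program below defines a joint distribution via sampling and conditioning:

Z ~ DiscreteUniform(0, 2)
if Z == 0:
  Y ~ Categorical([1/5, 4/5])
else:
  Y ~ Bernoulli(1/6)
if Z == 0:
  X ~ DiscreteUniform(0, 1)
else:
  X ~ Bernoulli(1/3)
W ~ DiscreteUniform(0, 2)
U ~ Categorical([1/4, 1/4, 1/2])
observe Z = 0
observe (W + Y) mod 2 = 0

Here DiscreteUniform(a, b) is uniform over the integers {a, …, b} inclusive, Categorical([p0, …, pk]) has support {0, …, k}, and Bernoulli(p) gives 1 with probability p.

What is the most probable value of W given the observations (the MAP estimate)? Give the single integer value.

Enumerate traces; 18 have nonzero weight after conditioning:
  (Z=0, Y=0, X=0, W=0, U=0) weight 1/360
  (Z=0, Y=0, X=0, W=0, U=1) weight 1/360
  (Z=0, Y=0, X=0, W=0, U=2) weight 1/180
  (Z=0, Y=0, X=0, W=2, U=0) weight 1/360
  (Z=0, Y=0, X=0, W=2, U=1) weight 1/360
  (Z=0, Y=0, X=0, W=2, U=2) weight 1/180
  (Z=0, Y=0, X=1, W=0, U=0) weight 1/360
  (Z=0, Y=0, X=1, W=0, U=1) weight 1/360
  (Z=0, Y=1, X=0, W=1, U=0) weight 1/90
  … 9 more
Group by W:
  weight(W=0) = 1/45
  weight(W=1) = 4/45
  weight(W=2) = 1/45
Total weight = 1/45 + 4/45 + 1/45 = 2/15
P(W=0 | obs) = 1/45 / 2/15 = 1/6
P(W=1 | obs) = 4/45 / 2/15 = 2/3
P(W=2 | obs) = 1/45 / 2/15 = 1/6
argmax = 1

argmax_v P(W = v | obs) = 1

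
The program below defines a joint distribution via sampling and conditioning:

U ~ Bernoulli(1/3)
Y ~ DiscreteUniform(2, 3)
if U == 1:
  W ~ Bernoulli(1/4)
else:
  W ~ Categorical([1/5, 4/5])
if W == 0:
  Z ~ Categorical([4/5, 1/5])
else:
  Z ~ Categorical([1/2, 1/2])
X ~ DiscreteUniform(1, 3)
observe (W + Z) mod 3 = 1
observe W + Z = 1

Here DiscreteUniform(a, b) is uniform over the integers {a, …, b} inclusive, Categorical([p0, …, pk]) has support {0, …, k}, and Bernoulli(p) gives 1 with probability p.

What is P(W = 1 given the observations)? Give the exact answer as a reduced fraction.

P(W = 1 | obs) = 185/231

Enumerate traces; 24 have nonzero weight after conditioning:
  (U=0, Y=2, W=0, Z=1, X=1) weight 1/225
  (U=0, Y=2, W=0, Z=1, X=2) weight 1/225
  (U=0, Y=2, W=0, Z=1, X=3) weight 1/225
  (U=0, Y=2, W=1, Z=0, X=1) weight 2/45
  (U=0, Y=2, W=1, Z=0, X=2) weight 2/45
  (U=0, Y=2, W=1, Z=0, X=3) weight 2/45
  (U=0, Y=3, W=0, Z=1, X=1) weight 1/225
  (U=0, Y=3, W=0, Z=1, X=2) weight 1/225
  … 16 more
Group by W:
  weight(W=0) = 23/300
  weight(W=1) = 37/120
Total weight = 23/300 + 37/120 = 77/200
P(W=0 | obs) = 23/300 / 77/200 = 46/231
P(W=1 | obs) = 37/120 / 77/200 = 185/231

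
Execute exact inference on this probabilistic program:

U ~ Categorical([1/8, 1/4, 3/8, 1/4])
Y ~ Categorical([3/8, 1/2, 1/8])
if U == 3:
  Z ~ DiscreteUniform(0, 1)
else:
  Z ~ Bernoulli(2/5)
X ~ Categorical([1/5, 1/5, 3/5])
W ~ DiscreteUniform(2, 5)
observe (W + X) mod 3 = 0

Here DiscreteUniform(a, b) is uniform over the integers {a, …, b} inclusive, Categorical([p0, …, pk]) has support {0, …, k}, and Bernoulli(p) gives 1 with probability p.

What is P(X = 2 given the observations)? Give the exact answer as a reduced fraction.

Enumerate traces; 96 have nonzero weight after conditioning:
  (U=0, Y=0, Z=0, X=0, W=3) weight 9/6400
  (U=0, Y=0, Z=0, X=1, W=2) weight 9/6400
  (U=0, Y=0, Z=0, X=1, W=5) weight 9/6400
  (U=0, Y=0, Z=0, X=2, W=4) weight 27/6400
  (U=0, Y=0, Z=1, X=0, W=3) weight 3/3200
  (U=0, Y=0, Z=1, X=1, W=2) weight 3/3200
  (U=0, Y=0, Z=1, X=1, W=5) weight 3/3200
  (U=0, Y=0, Z=1, X=2, W=4) weight 9/3200
  … 88 more
Group by X:
  weight(X=0) = 1/20
  weight(X=1) = 1/10
  weight(X=2) = 3/20
Total weight = 1/20 + 1/10 + 3/20 = 3/10
P(X=0 | obs) = 1/20 / 3/10 = 1/6
P(X=1 | obs) = 1/10 / 3/10 = 1/3
P(X=2 | obs) = 3/20 / 3/10 = 1/2

P(X = 2 | obs) = 1/2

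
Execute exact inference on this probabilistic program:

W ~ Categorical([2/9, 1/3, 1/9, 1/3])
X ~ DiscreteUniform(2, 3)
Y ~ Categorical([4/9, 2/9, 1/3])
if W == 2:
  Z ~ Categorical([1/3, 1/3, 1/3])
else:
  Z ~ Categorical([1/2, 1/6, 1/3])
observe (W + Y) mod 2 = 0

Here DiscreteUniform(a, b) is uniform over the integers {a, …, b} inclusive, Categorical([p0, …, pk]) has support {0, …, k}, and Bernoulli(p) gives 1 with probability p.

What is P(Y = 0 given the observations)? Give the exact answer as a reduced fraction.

P(Y = 0 | obs) = 4/11

Enumerate traces; 36 have nonzero weight after conditioning:
  (W=0, X=2, Y=0, Z=0) weight 2/81
  (W=0, X=2, Y=0, Z=1) weight 2/243
  (W=0, X=2, Y=0, Z=2) weight 4/243
  (W=0, X=2, Y=2, Z=0) weight 1/54
  (W=0, X=2, Y=2, Z=1) weight 1/162
  (W=0, X=2, Y=2, Z=2) weight 1/81
  (W=0, X=3, Y=0, Z=0) weight 2/81
  (W=0, X=3, Y=0, Z=1) weight 2/243
  (W=1, X=2, Y=1, Z=0) weight 1/54
  … 27 more
Group by Y:
  weight(Y=0) = 4/27
  weight(Y=1) = 4/27
  weight(Y=2) = 1/9
Total weight = 4/27 + 4/27 + 1/9 = 11/27
P(Y=0 | obs) = 4/27 / 11/27 = 4/11
P(Y=1 | obs) = 4/27 / 11/27 = 4/11
P(Y=2 | obs) = 1/9 / 11/27 = 3/11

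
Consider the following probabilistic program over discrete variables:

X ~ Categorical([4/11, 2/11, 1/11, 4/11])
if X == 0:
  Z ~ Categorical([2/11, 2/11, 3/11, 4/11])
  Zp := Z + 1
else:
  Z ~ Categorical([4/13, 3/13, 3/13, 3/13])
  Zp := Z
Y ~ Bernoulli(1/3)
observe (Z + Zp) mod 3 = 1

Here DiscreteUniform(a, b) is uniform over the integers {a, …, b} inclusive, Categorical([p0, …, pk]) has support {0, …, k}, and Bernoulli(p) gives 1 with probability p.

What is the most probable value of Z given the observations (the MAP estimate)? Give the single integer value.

argmax_v P(Z = v | obs) = 2

Enumerate traces; 10 have nonzero weight after conditioning:
  (X=0, Z=0, Y=0) weight 16/363
  (X=0, Z=0, Y=1) weight 8/363
  (X=0, Z=3, Y=0) weight 32/363
  (X=0, Z=3, Y=1) weight 16/363
  (X=1, Z=2, Y=0) weight 4/143
  (X=1, Z=2, Y=1) weight 2/143
  (X=2, Z=2, Y=0) weight 2/143
  (X=2, Z=2, Y=1) weight 1/143
  … 2 more
Group by Z:
  weight(Z=0) = 8/121
  weight(Z=2) = 21/143
  weight(Z=3) = 16/121
Total weight = 8/121 + 21/143 + 16/121 = 543/1573
P(Z=0 | obs) = 8/121 / 543/1573 = 104/543
P(Z=2 | obs) = 21/143 / 543/1573 = 77/181
P(Z=3 | obs) = 16/121 / 543/1573 = 208/543
argmax = 2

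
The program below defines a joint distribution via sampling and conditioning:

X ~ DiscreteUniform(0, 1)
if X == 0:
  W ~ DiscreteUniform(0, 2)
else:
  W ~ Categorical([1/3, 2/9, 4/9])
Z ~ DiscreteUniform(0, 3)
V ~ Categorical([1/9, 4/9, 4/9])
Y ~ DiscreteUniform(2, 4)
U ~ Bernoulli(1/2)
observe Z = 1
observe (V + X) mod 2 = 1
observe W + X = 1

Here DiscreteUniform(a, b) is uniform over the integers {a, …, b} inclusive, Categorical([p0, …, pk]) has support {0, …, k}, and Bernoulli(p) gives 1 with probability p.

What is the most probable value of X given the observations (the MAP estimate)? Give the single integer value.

Enumerate traces; 18 have nonzero weight after conditioning:
  (X=0, W=1, Z=1, V=1, Y=2, U=0) weight 1/324
  (X=0, W=1, Z=1, V=1, Y=2, U=1) weight 1/324
  (X=0, W=1, Z=1, V=1, Y=3, U=0) weight 1/324
  (X=0, W=1, Z=1, V=1, Y=3, U=1) weight 1/324
  (X=0, W=1, Z=1, V=1, Y=4, U=0) weight 1/324
  (X=0, W=1, Z=1, V=1, Y=4, U=1) weight 1/324
  (X=1, W=0, Z=1, V=0, Y=2, U=0) weight 1/1296
  (X=1, W=0, Z=1, V=0, Y=2, U=1) weight 1/1296
  … 10 more
Group by X:
  weight(X=0) = 1/54
  weight(X=1) = 5/216
Total weight = 1/54 + 5/216 = 1/24
P(X=0 | obs) = 1/54 / 1/24 = 4/9
P(X=1 | obs) = 5/216 / 1/24 = 5/9
argmax = 1

argmax_v P(X = v | obs) = 1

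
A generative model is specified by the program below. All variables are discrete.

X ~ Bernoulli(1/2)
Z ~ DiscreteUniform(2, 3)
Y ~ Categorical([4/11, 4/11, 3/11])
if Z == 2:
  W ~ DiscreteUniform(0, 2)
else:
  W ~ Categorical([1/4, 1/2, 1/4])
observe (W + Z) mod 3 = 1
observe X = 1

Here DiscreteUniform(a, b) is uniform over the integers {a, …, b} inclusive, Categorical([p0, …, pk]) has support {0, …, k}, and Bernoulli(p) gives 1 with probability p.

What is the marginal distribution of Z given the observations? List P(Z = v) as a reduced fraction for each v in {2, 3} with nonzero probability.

Enumerate traces; 6 have nonzero weight after conditioning:
  (X=1, Z=2, Y=0, W=2) weight 1/33
  (X=1, Z=2, Y=1, W=2) weight 1/33
  (X=1, Z=2, Y=2, W=2) weight 1/44
  (X=1, Z=3, Y=0, W=1) weight 1/22
  (X=1, Z=3, Y=1, W=1) weight 1/22
  (X=1, Z=3, Y=2, W=1) weight 3/88
Group by Z:
  weight(Z=2) = 1/12
  weight(Z=3) = 1/8
Total weight = 1/12 + 1/8 = 5/24
P(Z=2 | obs) = 1/12 / 5/24 = 2/5
P(Z=3 | obs) = 1/8 / 5/24 = 3/5

P(Z=2) = 2/5, P(Z=3) = 3/5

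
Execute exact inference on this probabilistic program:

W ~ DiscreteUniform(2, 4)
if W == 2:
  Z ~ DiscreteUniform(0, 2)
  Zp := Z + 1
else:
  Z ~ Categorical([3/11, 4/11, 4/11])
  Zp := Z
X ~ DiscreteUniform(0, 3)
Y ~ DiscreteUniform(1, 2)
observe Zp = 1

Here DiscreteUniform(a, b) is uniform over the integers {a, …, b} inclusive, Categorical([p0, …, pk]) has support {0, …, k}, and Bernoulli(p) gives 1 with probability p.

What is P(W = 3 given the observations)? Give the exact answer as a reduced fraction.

Enumerate traces; 24 have nonzero weight after conditioning:
  (W=2, Z=0, X=0, Y=1) weight 1/72
  (W=2, Z=0, X=0, Y=2) weight 1/72
  (W=2, Z=0, X=1, Y=1) weight 1/72
  (W=2, Z=0, X=1, Y=2) weight 1/72
  (W=2, Z=0, X=2, Y=1) weight 1/72
  (W=2, Z=0, X=2, Y=2) weight 1/72
  (W=2, Z=0, X=3, Y=1) weight 1/72
  (W=2, Z=0, X=3, Y=2) weight 1/72
  (W=3, Z=1, X=0, Y=1) weight 1/66
  (W=4, Z=1, X=0, Y=1) weight 1/66
  … 14 more
Group by W:
  weight(W=2) = 1/9
  weight(W=3) = 4/33
  weight(W=4) = 4/33
Total weight = 1/9 + 4/33 + 4/33 = 35/99
P(W=2 | obs) = 1/9 / 35/99 = 11/35
P(W=3 | obs) = 4/33 / 35/99 = 12/35
P(W=4 | obs) = 4/33 / 35/99 = 12/35

P(W = 3 | obs) = 12/35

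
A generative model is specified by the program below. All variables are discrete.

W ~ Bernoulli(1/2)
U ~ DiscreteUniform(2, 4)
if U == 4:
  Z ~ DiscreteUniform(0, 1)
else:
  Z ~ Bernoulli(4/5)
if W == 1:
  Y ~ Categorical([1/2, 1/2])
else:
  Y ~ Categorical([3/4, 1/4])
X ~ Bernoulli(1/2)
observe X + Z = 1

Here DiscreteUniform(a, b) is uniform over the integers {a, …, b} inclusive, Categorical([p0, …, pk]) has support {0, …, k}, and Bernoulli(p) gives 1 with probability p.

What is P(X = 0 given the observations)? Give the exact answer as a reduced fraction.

P(X = 0 | obs) = 7/10

Enumerate traces; 24 have nonzero weight after conditioning:
  (W=0, U=2, Z=0, Y=0, X=1) weight 1/80
  (W=0, U=2, Z=0, Y=1, X=1) weight 1/240
  (W=0, U=2, Z=1, Y=0, X=0) weight 1/20
  (W=0, U=2, Z=1, Y=1, X=0) weight 1/60
  (W=0, U=3, Z=0, Y=0, X=1) weight 1/80
  (W=0, U=3, Z=0, Y=1, X=1) weight 1/240
  (W=0, U=3, Z=1, Y=0, X=0) weight 1/20
  (W=0, U=3, Z=1, Y=1, X=0) weight 1/60
  … 16 more
Group by X:
  weight(X=0) = 7/20
  weight(X=1) = 3/20
Total weight = 7/20 + 3/20 = 1/2
P(X=0 | obs) = 7/20 / 1/2 = 7/10
P(X=1 | obs) = 3/20 / 1/2 = 3/10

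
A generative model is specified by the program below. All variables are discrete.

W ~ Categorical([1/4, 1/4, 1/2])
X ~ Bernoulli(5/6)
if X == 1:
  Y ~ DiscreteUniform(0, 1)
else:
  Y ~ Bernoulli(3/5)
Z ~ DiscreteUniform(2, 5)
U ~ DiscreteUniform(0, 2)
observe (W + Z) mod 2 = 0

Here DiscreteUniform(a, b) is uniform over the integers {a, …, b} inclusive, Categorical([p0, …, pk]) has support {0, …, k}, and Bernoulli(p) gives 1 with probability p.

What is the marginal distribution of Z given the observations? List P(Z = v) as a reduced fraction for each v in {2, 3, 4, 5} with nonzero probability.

P(Z=2) = 3/8, P(Z=3) = 1/8, P(Z=4) = 3/8, P(Z=5) = 1/8

Enumerate traces; 72 have nonzero weight after conditioning:
  (W=0, X=0, Y=0, Z=2, U=0) weight 1/720
  (W=0, X=0, Y=0, Z=2, U=1) weight 1/720
  (W=0, X=0, Y=0, Z=2, U=2) weight 1/720
  (W=0, X=0, Y=0, Z=4, U=0) weight 1/720
  (W=0, X=0, Y=0, Z=4, U=1) weight 1/720
  (W=0, X=0, Y=0, Z=4, U=2) weight 1/720
  (W=0, X=0, Y=1, Z=2, U=0) weight 1/480
  (W=0, X=0, Y=1, Z=2, U=1) weight 1/480
  (W=1, X=0, Y=0, Z=3, U=0) weight 1/720
  (W=1, X=0, Y=0, Z=5, U=0) weight 1/720
  … 62 more
Group by Z:
  weight(Z=2) = 3/16
  weight(Z=3) = 1/16
  weight(Z=4) = 3/16
  weight(Z=5) = 1/16
Total weight = 3/16 + 1/16 + 3/16 + 1/16 = 1/2
P(Z=2 | obs) = 3/16 / 1/2 = 3/8
P(Z=3 | obs) = 1/16 / 1/2 = 1/8
P(Z=4 | obs) = 3/16 / 1/2 = 3/8
P(Z=5 | obs) = 1/16 / 1/2 = 1/8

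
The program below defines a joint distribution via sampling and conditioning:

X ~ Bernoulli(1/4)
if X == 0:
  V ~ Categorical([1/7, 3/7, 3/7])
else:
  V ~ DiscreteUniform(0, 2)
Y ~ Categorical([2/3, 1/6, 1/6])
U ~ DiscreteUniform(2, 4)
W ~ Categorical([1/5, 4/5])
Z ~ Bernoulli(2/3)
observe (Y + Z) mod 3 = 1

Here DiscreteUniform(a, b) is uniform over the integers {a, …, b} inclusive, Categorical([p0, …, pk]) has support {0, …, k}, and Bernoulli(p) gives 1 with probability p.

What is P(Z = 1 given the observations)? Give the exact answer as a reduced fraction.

Enumerate traces; 72 have nonzero weight after conditioning:
  (X=0, V=0, Y=0, U=2, W=0, Z=1) weight 1/315
  (X=0, V=0, Y=0, U=2, W=1, Z=1) weight 4/315
  (X=0, V=0, Y=0, U=3, W=0, Z=1) weight 1/315
  (X=0, V=0, Y=0, U=3, W=1, Z=1) weight 4/315
  (X=0, V=0, Y=0, U=4, W=0, Z=1) weight 1/315
  (X=0, V=0, Y=0, U=4, W=1, Z=1) weight 4/315
  (X=0, V=0, Y=1, U=2, W=0, Z=0) weight 1/2520
  (X=0, V=0, Y=1, U=2, W=1, Z=0) weight 1/630
  … 64 more
Group by Z:
  weight(Z=0) = 1/18
  weight(Z=1) = 4/9
Total weight = 1/18 + 4/9 = 1/2
P(Z=0 | obs) = 1/18 / 1/2 = 1/9
P(Z=1 | obs) = 4/9 / 1/2 = 8/9

P(Z = 1 | obs) = 8/9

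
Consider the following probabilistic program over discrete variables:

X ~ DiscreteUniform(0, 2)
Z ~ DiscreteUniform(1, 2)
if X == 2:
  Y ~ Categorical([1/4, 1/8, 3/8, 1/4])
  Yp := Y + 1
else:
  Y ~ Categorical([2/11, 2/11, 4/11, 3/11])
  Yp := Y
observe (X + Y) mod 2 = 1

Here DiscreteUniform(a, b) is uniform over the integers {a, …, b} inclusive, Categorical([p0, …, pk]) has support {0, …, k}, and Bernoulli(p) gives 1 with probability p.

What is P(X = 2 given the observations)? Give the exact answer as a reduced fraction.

P(X = 2 | obs) = 3/11

Enumerate traces; 12 have nonzero weight after conditioning:
  (X=0, Z=1, Y=1) weight 1/33
  (X=0, Z=1, Y=3) weight 1/22
  (X=0, Z=2, Y=1) weight 1/33
  (X=0, Z=2, Y=3) weight 1/22
  (X=1, Z=1, Y=0) weight 1/33
  (X=1, Z=1, Y=2) weight 2/33
  (X=1, Z=2, Y=0) weight 1/33
  (X=1, Z=2, Y=2) weight 2/33
  (X=2, Z=1, Y=1) weight 1/48
  … 3 more
Group by X:
  weight(X=0) = 5/33
  weight(X=1) = 2/11
  weight(X=2) = 1/8
Total weight = 5/33 + 2/11 + 1/8 = 11/24
P(X=0 | obs) = 5/33 / 11/24 = 40/121
P(X=1 | obs) = 2/11 / 11/24 = 48/121
P(X=2 | obs) = 1/8 / 11/24 = 3/11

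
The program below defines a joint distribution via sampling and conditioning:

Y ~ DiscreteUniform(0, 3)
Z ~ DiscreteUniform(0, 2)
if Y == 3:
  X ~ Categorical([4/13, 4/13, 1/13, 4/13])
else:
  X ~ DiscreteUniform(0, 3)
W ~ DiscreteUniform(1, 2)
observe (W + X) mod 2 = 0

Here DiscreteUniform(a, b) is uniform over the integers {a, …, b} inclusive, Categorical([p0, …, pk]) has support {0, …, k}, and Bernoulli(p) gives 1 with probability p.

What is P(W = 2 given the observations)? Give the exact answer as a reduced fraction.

P(W = 2 | obs) = 49/104

Enumerate traces; 48 have nonzero weight after conditioning:
  (Y=0, Z=0, X=0, W=2) weight 1/96
  (Y=0, Z=0, X=1, W=1) weight 1/96
  (Y=0, Z=0, X=2, W=2) weight 1/96
  (Y=0, Z=0, X=3, W=1) weight 1/96
  (Y=0, Z=1, X=0, W=2) weight 1/96
  (Y=0, Z=1, X=1, W=1) weight 1/96
  (Y=0, Z=1, X=2, W=2) weight 1/96
  (Y=0, Z=1, X=3, W=1) weight 1/96
  … 40 more
Group by W:
  weight(W=1) = 55/208
  weight(W=2) = 49/208
Total weight = 55/208 + 49/208 = 1/2
P(W=1 | obs) = 55/208 / 1/2 = 55/104
P(W=2 | obs) = 49/208 / 1/2 = 49/104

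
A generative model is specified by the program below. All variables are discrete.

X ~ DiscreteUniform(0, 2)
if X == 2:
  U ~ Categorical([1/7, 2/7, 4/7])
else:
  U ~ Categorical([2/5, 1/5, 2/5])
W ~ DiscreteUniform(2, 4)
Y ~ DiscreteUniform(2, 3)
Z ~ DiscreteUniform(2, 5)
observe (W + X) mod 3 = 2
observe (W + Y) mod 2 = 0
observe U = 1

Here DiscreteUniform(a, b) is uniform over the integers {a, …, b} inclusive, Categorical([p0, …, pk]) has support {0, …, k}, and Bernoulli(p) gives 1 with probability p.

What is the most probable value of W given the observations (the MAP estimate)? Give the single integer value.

argmax_v P(W = v | obs) = 3

Enumerate traces; 12 have nonzero weight after conditioning:
  (X=0, U=1, W=2, Y=2, Z=2) weight 1/360
  (X=0, U=1, W=2, Y=2, Z=3) weight 1/360
  (X=0, U=1, W=2, Y=2, Z=4) weight 1/360
  (X=0, U=1, W=2, Y=2, Z=5) weight 1/360
  (X=1, U=1, W=4, Y=2, Z=2) weight 1/360
  (X=1, U=1, W=4, Y=2, Z=3) weight 1/360
  (X=1, U=1, W=4, Y=2, Z=4) weight 1/360
  (X=1, U=1, W=4, Y=2, Z=5) weight 1/360
  (X=2, U=1, W=3, Y=3, Z=2) weight 1/252
  … 3 more
Group by W:
  weight(W=2) = 1/90
  weight(W=3) = 1/63
  weight(W=4) = 1/90
Total weight = 1/90 + 1/63 + 1/90 = 4/105
P(W=2 | obs) = 1/90 / 4/105 = 7/24
P(W=3 | obs) = 1/63 / 4/105 = 5/12
P(W=4 | obs) = 1/90 / 4/105 = 7/24
argmax = 3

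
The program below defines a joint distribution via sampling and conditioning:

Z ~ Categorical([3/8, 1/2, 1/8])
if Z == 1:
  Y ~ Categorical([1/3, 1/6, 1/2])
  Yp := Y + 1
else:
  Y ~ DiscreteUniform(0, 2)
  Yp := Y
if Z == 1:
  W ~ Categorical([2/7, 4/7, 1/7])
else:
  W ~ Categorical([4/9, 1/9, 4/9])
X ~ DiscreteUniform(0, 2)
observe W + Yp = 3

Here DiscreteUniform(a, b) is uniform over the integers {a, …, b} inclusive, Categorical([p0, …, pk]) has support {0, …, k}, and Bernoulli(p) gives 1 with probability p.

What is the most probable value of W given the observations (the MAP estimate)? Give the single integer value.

argmax_v P(W = v | obs) = 2

Enumerate traces; 21 have nonzero weight after conditioning:
  (Z=0, Y=1, W=2, X=0) weight 1/54
  (Z=0, Y=1, W=2, X=1) weight 1/54
  (Z=0, Y=1, W=2, X=2) weight 1/54
  (Z=0, Y=2, W=1, X=0) weight 1/216
  (Z=0, Y=2, W=1, X=1) weight 1/216
  (Z=0, Y=2, W=1, X=2) weight 1/216
  (Z=1, Y=0, W=2, X=0) weight 1/126
  (Z=1, Y=0, W=2, X=1) weight 1/126
  (Z=1, Y=2, W=0, X=0) weight 1/42
  … 12 more
Group by W:
  weight(W=0) = 1/14
  weight(W=1) = 25/378
  weight(W=2) = 37/378
Total weight = 1/14 + 25/378 + 37/378 = 89/378
P(W=0 | obs) = 1/14 / 89/378 = 27/89
P(W=1 | obs) = 25/378 / 89/378 = 25/89
P(W=2 | obs) = 37/378 / 89/378 = 37/89
argmax = 2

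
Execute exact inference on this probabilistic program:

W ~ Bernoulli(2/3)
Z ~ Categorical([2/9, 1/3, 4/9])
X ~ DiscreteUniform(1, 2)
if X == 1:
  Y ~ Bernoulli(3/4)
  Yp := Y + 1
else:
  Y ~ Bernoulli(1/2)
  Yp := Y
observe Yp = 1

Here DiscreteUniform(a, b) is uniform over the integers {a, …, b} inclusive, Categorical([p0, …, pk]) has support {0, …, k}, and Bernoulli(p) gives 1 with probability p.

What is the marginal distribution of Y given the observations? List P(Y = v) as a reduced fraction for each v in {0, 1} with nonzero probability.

Enumerate traces; 12 have nonzero weight after conditioning:
  (W=0, Z=0, X=1, Y=0) weight 1/108
  (W=0, Z=0, X=2, Y=1) weight 1/54
  (W=0, Z=1, X=1, Y=0) weight 1/72
  (W=0, Z=1, X=2, Y=1) weight 1/36
  (W=0, Z=2, X=1, Y=0) weight 1/54
  (W=0, Z=2, X=2, Y=1) weight 1/27
  (W=1, Z=0, X=1, Y=0) weight 1/54
  (W=1, Z=0, X=2, Y=1) weight 1/27
  … 4 more
Group by Y:
  weight(Y=0) = 1/8
  weight(Y=1) = 1/4
Total weight = 1/8 + 1/4 = 3/8
P(Y=0 | obs) = 1/8 / 3/8 = 1/3
P(Y=1 | obs) = 1/4 / 3/8 = 2/3

P(Y=0) = 1/3, P(Y=1) = 2/3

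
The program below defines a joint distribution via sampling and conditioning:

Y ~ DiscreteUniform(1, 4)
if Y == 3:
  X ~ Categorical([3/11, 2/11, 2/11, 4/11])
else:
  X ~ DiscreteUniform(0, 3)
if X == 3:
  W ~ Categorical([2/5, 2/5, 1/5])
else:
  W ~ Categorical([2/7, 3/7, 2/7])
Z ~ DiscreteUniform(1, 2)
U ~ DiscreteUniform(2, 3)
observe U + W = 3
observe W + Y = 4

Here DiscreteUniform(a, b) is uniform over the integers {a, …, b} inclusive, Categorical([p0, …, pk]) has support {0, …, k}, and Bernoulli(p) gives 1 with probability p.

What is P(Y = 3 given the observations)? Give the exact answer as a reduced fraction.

Enumerate traces; 16 have nonzero weight after conditioning:
  (Y=3, X=0, W=1, Z=1, U=2) weight 9/1232
  (Y=3, X=0, W=1, Z=2, U=2) weight 9/1232
  (Y=3, X=1, W=1, Z=1, U=2) weight 3/616
  (Y=3, X=1, W=1, Z=2, U=2) weight 3/616
  (Y=3, X=2, W=1, Z=1, U=2) weight 3/616
  (Y=3, X=2, W=1, Z=2, U=2) weight 3/616
  (Y=3, X=3, W=1, Z=1, U=2) weight 1/110
  (Y=3, X=3, W=1, Z=2, U=2) weight 1/110
  (Y=4, X=0, W=0, Z=1, U=3) weight 1/224
  … 7 more
Group by Y:
  weight(Y=3) = 23/440
  weight(Y=4) = 11/280
Total weight = 23/440 + 11/280 = 141/1540
P(Y=3 | obs) = 23/440 / 141/1540 = 161/282
P(Y=4 | obs) = 11/280 / 141/1540 = 121/282

P(Y = 3 | obs) = 161/282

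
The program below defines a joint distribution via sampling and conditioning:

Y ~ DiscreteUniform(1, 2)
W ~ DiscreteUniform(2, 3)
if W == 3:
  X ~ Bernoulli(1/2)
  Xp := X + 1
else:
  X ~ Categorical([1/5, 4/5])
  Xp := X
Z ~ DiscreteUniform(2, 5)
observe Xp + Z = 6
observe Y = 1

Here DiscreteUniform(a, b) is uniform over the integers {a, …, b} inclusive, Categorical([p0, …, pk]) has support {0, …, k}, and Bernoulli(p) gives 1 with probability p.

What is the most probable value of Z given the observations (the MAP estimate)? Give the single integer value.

argmax_v P(Z = v | obs) = 5

Enumerate traces; 3 have nonzero weight after conditioning:
  (Y=1, W=2, X=1, Z=5) weight 1/20
  (Y=1, W=3, X=0, Z=5) weight 1/32
  (Y=1, W=3, X=1, Z=4) weight 1/32
Group by Z:
  weight(Z=4) = 1/32
  weight(Z=5) = 13/160
Total weight = 1/32 + 13/160 = 9/80
P(Z=4 | obs) = 1/32 / 9/80 = 5/18
P(Z=5 | obs) = 13/160 / 9/80 = 13/18
argmax = 5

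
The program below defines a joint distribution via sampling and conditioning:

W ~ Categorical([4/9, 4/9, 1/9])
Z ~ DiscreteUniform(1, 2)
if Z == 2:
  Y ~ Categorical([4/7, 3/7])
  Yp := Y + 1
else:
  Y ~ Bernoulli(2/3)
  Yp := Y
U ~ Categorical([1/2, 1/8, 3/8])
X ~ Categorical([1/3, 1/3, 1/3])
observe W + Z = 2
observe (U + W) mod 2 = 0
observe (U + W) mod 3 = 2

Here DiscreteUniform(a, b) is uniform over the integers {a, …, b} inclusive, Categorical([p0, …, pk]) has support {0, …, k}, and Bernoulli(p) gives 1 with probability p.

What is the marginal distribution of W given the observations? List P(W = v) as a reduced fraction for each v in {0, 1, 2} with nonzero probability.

Enumerate traces; 12 have nonzero weight after conditioning:
  (W=0, Z=2, Y=0, U=2, X=0) weight 1/63
  (W=0, Z=2, Y=0, U=2, X=1) weight 1/63
  (W=0, Z=2, Y=0, U=2, X=2) weight 1/63
  (W=0, Z=2, Y=1, U=2, X=0) weight 1/84
  (W=0, Z=2, Y=1, U=2, X=1) weight 1/84
  (W=0, Z=2, Y=1, U=2, X=2) weight 1/84
  (W=1, Z=1, Y=0, U=1, X=0) weight 1/324
  (W=1, Z=1, Y=0, U=1, X=1) weight 1/324
  … 4 more
Group by W:
  weight(W=0) = 1/12
  weight(W=1) = 1/36
Total weight = 1/12 + 1/36 = 1/9
P(W=0 | obs) = 1/12 / 1/9 = 3/4
P(W=1 | obs) = 1/36 / 1/9 = 1/4

P(W=0) = 3/4, P(W=1) = 1/4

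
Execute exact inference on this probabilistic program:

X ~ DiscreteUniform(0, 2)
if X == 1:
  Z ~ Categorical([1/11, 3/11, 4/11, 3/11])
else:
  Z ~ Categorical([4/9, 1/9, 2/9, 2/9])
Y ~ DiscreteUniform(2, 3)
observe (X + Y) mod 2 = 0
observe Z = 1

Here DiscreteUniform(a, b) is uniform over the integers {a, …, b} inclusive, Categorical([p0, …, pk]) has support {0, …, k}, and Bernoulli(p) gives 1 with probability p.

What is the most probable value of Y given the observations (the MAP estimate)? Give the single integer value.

Enumerate traces; 3 have nonzero weight after conditioning:
  (X=0, Z=1, Y=2) weight 1/54
  (X=1, Z=1, Y=3) weight 1/22
  (X=2, Z=1, Y=2) weight 1/54
Group by Y:
  weight(Y=2) = 1/27
  weight(Y=3) = 1/22
Total weight = 1/27 + 1/22 = 49/594
P(Y=2 | obs) = 1/27 / 49/594 = 22/49
P(Y=3 | obs) = 1/22 / 49/594 = 27/49
argmax = 3

argmax_v P(Y = v | obs) = 3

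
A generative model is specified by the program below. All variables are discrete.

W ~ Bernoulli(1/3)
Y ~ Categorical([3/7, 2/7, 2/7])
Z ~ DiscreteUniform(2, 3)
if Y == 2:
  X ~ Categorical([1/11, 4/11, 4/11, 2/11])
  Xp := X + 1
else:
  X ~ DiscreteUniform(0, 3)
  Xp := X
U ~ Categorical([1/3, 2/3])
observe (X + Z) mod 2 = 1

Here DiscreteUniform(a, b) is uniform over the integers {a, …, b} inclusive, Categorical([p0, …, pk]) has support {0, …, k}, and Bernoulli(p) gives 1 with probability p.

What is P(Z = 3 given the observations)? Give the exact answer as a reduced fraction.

Enumerate traces; 48 have nonzero weight after conditioning:
  (W=0, Y=0, Z=2, X=1, U=0) weight 1/84
  (W=0, Y=0, Z=2, X=1, U=1) weight 1/42
  (W=0, Y=0, Z=2, X=3, U=0) weight 1/84
  (W=0, Y=0, Z=2, X=3, U=1) weight 1/42
  (W=0, Y=0, Z=3, X=0, U=0) weight 1/84
  (W=0, Y=0, Z=3, X=0, U=1) weight 1/42
  (W=0, Y=0, Z=3, X=2, U=0) weight 1/84
  (W=0, Y=0, Z=3, X=2, U=1) weight 1/42
  … 40 more
Group by Z:
  weight(Z=2) = 79/308
  weight(Z=3) = 75/308
Total weight = 79/308 + 75/308 = 1/2
P(Z=2 | obs) = 79/308 / 1/2 = 79/154
P(Z=3 | obs) = 75/308 / 1/2 = 75/154

P(Z = 3 | obs) = 75/154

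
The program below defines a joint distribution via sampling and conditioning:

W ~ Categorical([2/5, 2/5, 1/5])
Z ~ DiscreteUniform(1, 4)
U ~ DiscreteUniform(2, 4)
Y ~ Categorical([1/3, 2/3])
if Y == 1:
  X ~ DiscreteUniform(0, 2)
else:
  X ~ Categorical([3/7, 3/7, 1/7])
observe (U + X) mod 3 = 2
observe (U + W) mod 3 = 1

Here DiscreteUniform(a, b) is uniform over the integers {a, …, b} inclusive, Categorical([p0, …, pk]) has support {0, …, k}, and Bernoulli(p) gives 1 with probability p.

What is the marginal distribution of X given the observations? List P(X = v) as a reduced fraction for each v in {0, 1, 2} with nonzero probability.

P(X=0) = 23/103, P(X=1) = 46/103, P(X=2) = 34/103

Enumerate traces; 24 have nonzero weight after conditioning:
  (W=0, Z=1, U=4, Y=0, X=1) weight 1/210
  (W=0, Z=1, U=4, Y=1, X=1) weight 1/135
  (W=0, Z=2, U=4, Y=0, X=1) weight 1/210
  (W=0, Z=2, U=4, Y=1, X=1) weight 1/135
  (W=0, Z=3, U=4, Y=0, X=1) weight 1/210
  (W=0, Z=3, U=4, Y=1, X=1) weight 1/135
  (W=0, Z=4, U=4, Y=0, X=1) weight 1/210
  (W=0, Z=4, U=4, Y=1, X=1) weight 1/135
  (W=1, Z=1, U=3, Y=0, X=2) weight 1/630
  (W=2, Z=1, U=2, Y=0, X=0) weight 1/420
  … 14 more
Group by X:
  weight(X=0) = 23/945
  weight(X=1) = 46/945
  weight(X=2) = 34/945
Total weight = 23/945 + 46/945 + 34/945 = 103/945
P(X=0 | obs) = 23/945 / 103/945 = 23/103
P(X=1 | obs) = 46/945 / 103/945 = 46/103
P(X=2 | obs) = 34/945 / 103/945 = 34/103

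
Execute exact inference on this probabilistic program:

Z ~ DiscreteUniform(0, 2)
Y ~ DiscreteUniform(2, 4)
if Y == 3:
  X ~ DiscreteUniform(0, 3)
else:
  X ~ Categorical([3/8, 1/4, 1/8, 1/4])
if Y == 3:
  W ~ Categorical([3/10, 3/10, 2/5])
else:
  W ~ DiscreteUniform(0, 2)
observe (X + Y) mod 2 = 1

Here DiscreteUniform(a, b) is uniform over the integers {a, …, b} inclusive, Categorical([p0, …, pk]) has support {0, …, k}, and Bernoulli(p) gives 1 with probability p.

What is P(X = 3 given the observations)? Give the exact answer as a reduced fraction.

Enumerate traces; 54 have nonzero weight after conditioning:
  (Z=0, Y=2, X=1, W=0) weight 1/108
  (Z=0, Y=2, X=1, W=1) weight 1/108
  (Z=0, Y=2, X=1, W=2) weight 1/108
  (Z=0, Y=2, X=3, W=0) weight 1/108
  (Z=0, Y=2, X=3, W=1) weight 1/108
  (Z=0, Y=2, X=3, W=2) weight 1/108
  (Z=0, Y=3, X=0, W=0) weight 1/120
  (Z=0, Y=3, X=0, W=1) weight 1/120
  (Z=0, Y=3, X=2, W=0) weight 1/120
  … 45 more
Group by X:
  weight(X=0) = 1/12
  weight(X=1) = 1/6
  weight(X=2) = 1/12
  weight(X=3) = 1/6
Total weight = 1/12 + 1/6 + 1/12 + 1/6 = 1/2
P(X=0 | obs) = 1/12 / 1/2 = 1/6
P(X=1 | obs) = 1/6 / 1/2 = 1/3
P(X=2 | obs) = 1/12 / 1/2 = 1/6
P(X=3 | obs) = 1/6 / 1/2 = 1/3

P(X = 3 | obs) = 1/3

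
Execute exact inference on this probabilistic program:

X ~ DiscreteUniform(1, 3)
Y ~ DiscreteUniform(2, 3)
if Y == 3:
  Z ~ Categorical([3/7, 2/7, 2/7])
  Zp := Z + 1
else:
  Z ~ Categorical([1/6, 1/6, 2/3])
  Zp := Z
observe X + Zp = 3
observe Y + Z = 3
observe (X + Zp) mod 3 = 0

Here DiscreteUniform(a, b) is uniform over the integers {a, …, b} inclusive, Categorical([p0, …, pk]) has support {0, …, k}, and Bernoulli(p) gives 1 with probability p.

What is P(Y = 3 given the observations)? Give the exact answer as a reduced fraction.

Enumerate traces; 2 have nonzero weight after conditioning:
  (X=2, Y=2, Z=1) weight 1/36
  (X=2, Y=3, Z=0) weight 1/14
Group by Y:
  weight(Y=2) = 1/36
  weight(Y=3) = 1/14
Total weight = 1/36 + 1/14 = 25/252
P(Y=2 | obs) = 1/36 / 25/252 = 7/25
P(Y=3 | obs) = 1/14 / 25/252 = 18/25

P(Y = 3 | obs) = 18/25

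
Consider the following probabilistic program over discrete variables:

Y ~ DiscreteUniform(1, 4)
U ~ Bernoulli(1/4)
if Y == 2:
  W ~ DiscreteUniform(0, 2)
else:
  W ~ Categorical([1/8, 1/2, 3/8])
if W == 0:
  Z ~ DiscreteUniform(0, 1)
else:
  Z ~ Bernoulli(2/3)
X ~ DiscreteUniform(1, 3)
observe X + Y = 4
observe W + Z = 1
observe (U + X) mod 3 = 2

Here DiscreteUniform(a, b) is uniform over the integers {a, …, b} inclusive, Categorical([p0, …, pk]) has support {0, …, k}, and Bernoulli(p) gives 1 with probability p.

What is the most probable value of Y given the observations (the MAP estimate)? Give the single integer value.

Enumerate traces; 4 have nonzero weight after conditioning:
  (Y=2, U=0, W=0, Z=1, X=2) weight 1/96
  (Y=2, U=0, W=1, Z=0, X=2) weight 1/144
  (Y=3, U=1, W=0, Z=1, X=1) weight 1/768
  (Y=3, U=1, W=1, Z=0, X=1) weight 1/288
Group by Y:
  weight(Y=2) = 5/288
  weight(Y=3) = 11/2304
Total weight = 5/288 + 11/2304 = 17/768
P(Y=2 | obs) = 5/288 / 17/768 = 40/51
P(Y=3 | obs) = 11/2304 / 17/768 = 11/51
argmax = 2

argmax_v P(Y = v | obs) = 2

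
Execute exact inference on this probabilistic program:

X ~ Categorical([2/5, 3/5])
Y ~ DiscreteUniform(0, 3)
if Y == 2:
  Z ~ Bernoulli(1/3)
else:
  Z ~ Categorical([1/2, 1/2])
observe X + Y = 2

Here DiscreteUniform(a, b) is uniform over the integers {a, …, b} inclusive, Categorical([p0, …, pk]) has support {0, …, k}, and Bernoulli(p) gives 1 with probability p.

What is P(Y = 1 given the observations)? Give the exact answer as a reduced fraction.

P(Y = 1 | obs) = 3/5

Enumerate traces; 4 have nonzero weight after conditioning:
  (X=0, Y=2, Z=0) weight 1/15
  (X=0, Y=2, Z=1) weight 1/30
  (X=1, Y=1, Z=0) weight 3/40
  (X=1, Y=1, Z=1) weight 3/40
Group by Y:
  weight(Y=1) = 3/20
  weight(Y=2) = 1/10
Total weight = 3/20 + 1/10 = 1/4
P(Y=1 | obs) = 3/20 / 1/4 = 3/5
P(Y=2 | obs) = 1/10 / 1/4 = 2/5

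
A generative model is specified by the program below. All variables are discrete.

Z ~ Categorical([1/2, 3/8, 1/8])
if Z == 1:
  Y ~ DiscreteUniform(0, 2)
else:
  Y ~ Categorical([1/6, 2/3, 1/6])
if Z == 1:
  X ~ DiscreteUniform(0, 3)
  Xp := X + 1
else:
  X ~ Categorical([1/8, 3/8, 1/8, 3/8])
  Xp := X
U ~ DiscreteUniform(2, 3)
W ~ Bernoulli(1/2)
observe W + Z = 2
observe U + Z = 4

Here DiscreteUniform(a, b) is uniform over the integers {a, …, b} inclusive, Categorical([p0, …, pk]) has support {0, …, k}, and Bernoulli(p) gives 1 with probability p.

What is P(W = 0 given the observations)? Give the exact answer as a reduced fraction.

P(W = 0 | obs) = 1/4

Enumerate traces; 24 have nonzero weight after conditioning:
  (Z=1, Y=0, X=0, U=3, W=1) weight 1/128
  (Z=1, Y=0, X=1, U=3, W=1) weight 1/128
  (Z=1, Y=0, X=2, U=3, W=1) weight 1/128
  (Z=1, Y=0, X=3, U=3, W=1) weight 1/128
  (Z=1, Y=1, X=0, U=3, W=1) weight 1/128
  (Z=1, Y=1, X=1, U=3, W=1) weight 1/128
  (Z=1, Y=1, X=2, U=3, W=1) weight 1/128
  (Z=1, Y=1, X=3, U=3, W=1) weight 1/128
  (Z=2, Y=0, X=0, U=2, W=0) weight 1/1536
  … 15 more
Group by W:
  weight(W=0) = 1/32
  weight(W=1) = 3/32
Total weight = 1/32 + 3/32 = 1/8
P(W=0 | obs) = 1/32 / 1/8 = 1/4
P(W=1 | obs) = 3/32 / 1/8 = 3/4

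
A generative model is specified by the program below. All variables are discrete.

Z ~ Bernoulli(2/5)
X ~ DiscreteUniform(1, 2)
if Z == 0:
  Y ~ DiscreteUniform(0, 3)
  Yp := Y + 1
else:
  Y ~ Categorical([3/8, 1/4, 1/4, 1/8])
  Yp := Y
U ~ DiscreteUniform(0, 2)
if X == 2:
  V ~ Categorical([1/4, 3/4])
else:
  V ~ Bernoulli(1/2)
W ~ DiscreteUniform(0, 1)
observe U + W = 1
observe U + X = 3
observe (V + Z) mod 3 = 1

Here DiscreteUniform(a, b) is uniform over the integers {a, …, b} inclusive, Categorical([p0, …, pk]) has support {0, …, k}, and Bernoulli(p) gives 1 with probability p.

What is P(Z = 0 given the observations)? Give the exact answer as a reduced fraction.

Enumerate traces; 8 have nonzero weight after conditioning:
  (Z=0, X=2, Y=0, U=1, V=1, W=0) weight 3/320
  (Z=0, X=2, Y=1, U=1, V=1, W=0) weight 3/320
  (Z=0, X=2, Y=2, U=1, V=1, W=0) weight 3/320
  (Z=0, X=2, Y=3, U=1, V=1, W=0) weight 3/320
  (Z=1, X=2, Y=0, U=1, V=0, W=0) weight 1/320
  (Z=1, X=2, Y=1, U=1, V=0, W=0) weight 1/480
  (Z=1, X=2, Y=2, U=1, V=0, W=0) weight 1/480
  (Z=1, X=2, Y=3, U=1, V=0, W=0) weight 1/960
Group by Z:
  weight(Z=0) = 3/80
  weight(Z=1) = 1/120
Total weight = 3/80 + 1/120 = 11/240
P(Z=0 | obs) = 3/80 / 11/240 = 9/11
P(Z=1 | obs) = 1/120 / 11/240 = 2/11

P(Z = 0 | obs) = 9/11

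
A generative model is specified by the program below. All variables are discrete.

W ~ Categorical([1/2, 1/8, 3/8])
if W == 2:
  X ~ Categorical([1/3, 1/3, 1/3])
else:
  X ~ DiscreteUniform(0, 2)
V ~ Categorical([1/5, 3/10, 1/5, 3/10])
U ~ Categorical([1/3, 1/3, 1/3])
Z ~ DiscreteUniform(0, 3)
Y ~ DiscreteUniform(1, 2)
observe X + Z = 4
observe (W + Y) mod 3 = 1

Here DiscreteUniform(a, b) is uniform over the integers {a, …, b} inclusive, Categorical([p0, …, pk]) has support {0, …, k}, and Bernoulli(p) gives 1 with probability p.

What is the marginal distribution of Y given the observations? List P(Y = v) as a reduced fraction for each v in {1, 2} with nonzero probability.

Enumerate traces; 48 have nonzero weight after conditioning:
  (W=0, X=1, V=0, U=0, Z=3, Y=1) weight 1/720
  (W=0, X=1, V=0, U=1, Z=3, Y=1) weight 1/720
  (W=0, X=1, V=0, U=2, Z=3, Y=1) weight 1/720
  (W=0, X=1, V=1, U=0, Z=3, Y=1) weight 1/480
  (W=0, X=1, V=1, U=1, Z=3, Y=1) weight 1/480
  (W=0, X=1, V=1, U=2, Z=3, Y=1) weight 1/480
  (W=0, X=1, V=2, U=0, Z=3, Y=1) weight 1/720
  (W=0, X=1, V=2, U=1, Z=3, Y=1) weight 1/720
  (W=2, X=1, V=0, U=0, Z=3, Y=2) weight 1/960
  … 39 more
Group by Y:
  weight(Y=1) = 1/24
  weight(Y=2) = 1/32
Total weight = 1/24 + 1/32 = 7/96
P(Y=1 | obs) = 1/24 / 7/96 = 4/7
P(Y=2 | obs) = 1/32 / 7/96 = 3/7

P(Y=1) = 4/7, P(Y=2) = 3/7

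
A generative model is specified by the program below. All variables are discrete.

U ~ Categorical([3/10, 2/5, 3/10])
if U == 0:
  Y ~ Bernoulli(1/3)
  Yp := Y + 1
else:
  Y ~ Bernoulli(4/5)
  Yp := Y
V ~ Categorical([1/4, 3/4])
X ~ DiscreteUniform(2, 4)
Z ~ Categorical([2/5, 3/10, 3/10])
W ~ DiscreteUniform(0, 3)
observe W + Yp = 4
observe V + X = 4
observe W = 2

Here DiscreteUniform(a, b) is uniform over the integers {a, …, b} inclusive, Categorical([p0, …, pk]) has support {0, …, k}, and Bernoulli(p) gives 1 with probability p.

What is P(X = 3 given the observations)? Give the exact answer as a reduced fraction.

P(X = 3 | obs) = 3/4

Enumerate traces; 6 have nonzero weight after conditioning:
  (U=0, Y=1, V=0, X=4, Z=0, W=2) weight 1/1200
  (U=0, Y=1, V=0, X=4, Z=1, W=2) weight 1/1600
  (U=0, Y=1, V=0, X=4, Z=2, W=2) weight 1/1600
  (U=0, Y=1, V=1, X=3, Z=0, W=2) weight 1/400
  (U=0, Y=1, V=1, X=3, Z=1, W=2) weight 3/1600
  (U=0, Y=1, V=1, X=3, Z=2, W=2) weight 3/1600
Group by X:
  weight(X=3) = 1/160
  weight(X=4) = 1/480
Total weight = 1/160 + 1/480 = 1/120
P(X=3 | obs) = 1/160 / 1/120 = 3/4
P(X=4 | obs) = 1/480 / 1/120 = 1/4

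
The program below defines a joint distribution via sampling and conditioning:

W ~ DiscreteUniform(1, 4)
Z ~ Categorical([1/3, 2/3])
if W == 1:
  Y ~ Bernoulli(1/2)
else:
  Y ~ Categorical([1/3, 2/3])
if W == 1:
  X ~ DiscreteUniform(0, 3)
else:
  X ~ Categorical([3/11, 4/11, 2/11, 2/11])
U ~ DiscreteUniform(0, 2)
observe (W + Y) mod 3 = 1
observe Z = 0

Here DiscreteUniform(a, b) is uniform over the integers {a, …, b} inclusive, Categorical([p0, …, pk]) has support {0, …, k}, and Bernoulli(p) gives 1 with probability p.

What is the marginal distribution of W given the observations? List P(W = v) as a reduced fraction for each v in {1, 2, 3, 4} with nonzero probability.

P(W=1) = 1/3, P(W=3) = 4/9, P(W=4) = 2/9

Enumerate traces; 36 have nonzero weight after conditioning:
  (W=1, Z=0, Y=0, X=0, U=0) weight 1/288
  (W=1, Z=0, Y=0, X=0, U=1) weight 1/288
  (W=1, Z=0, Y=0, X=0, U=2) weight 1/288
  (W=1, Z=0, Y=0, X=1, U=0) weight 1/288
  (W=1, Z=0, Y=0, X=1, U=1) weight 1/288
  (W=1, Z=0, Y=0, X=1, U=2) weight 1/288
  (W=1, Z=0, Y=0, X=2, U=0) weight 1/288
  (W=1, Z=0, Y=0, X=2, U=1) weight 1/288
  (W=3, Z=0, Y=1, X=0, U=0) weight 1/198
  (W=4, Z=0, Y=0, X=0, U=0) weight 1/396
  … 26 more
Group by W:
  weight(W=1) = 1/24
  weight(W=3) = 1/18
  weight(W=4) = 1/36
Total weight = 1/24 + 1/18 + 1/36 = 1/8
P(W=1 | obs) = 1/24 / 1/8 = 1/3
P(W=3 | obs) = 1/18 / 1/8 = 4/9
P(W=4 | obs) = 1/36 / 1/8 = 2/9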